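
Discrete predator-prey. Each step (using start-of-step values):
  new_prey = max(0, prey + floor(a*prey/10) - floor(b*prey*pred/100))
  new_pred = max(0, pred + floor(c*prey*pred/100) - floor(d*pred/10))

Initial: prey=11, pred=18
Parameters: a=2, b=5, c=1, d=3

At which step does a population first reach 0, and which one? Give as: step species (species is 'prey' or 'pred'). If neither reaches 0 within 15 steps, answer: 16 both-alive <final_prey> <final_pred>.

Step 1: prey: 11+2-9=4; pred: 18+1-5=14
Step 2: prey: 4+0-2=2; pred: 14+0-4=10
Step 3: prey: 2+0-1=1; pred: 10+0-3=7
Step 4: prey: 1+0-0=1; pred: 7+0-2=5
Step 5: prey: 1+0-0=1; pred: 5+0-1=4
Step 6: prey: 1+0-0=1; pred: 4+0-1=3
Step 7: prey: 1+0-0=1; pred: 3+0-0=3
Steps 8-15: state stable at prey=1, pred=3 (no change)
No extinction within 15 steps

Answer: 16 both-alive 1 3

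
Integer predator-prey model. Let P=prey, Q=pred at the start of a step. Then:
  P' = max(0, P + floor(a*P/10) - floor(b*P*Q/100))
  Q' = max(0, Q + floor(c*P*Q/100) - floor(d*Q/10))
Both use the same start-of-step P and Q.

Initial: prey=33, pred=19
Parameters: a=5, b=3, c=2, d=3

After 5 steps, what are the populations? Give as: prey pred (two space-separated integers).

Step 1: prey: 33+16-18=31; pred: 19+12-5=26
Step 2: prey: 31+15-24=22; pred: 26+16-7=35
Step 3: prey: 22+11-23=10; pred: 35+15-10=40
Step 4: prey: 10+5-12=3; pred: 40+8-12=36
Step 5: prey: 3+1-3=1; pred: 36+2-10=28

Answer: 1 28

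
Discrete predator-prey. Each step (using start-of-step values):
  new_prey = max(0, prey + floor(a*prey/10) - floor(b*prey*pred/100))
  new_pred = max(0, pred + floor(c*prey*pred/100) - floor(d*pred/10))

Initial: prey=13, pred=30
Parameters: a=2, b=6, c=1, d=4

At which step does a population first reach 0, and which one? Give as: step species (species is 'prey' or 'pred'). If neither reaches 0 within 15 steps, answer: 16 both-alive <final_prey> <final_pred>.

Answer: 1 prey

Derivation:
Step 1: prey: 13+2-23=0; pred: 30+3-12=21
First extinction: prey at step 1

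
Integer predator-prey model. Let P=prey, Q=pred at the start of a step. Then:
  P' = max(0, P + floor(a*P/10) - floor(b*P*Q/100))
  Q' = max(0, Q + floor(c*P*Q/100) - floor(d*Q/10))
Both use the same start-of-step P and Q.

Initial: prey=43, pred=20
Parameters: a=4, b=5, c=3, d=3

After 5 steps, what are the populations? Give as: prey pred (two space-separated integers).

Step 1: prey: 43+17-43=17; pred: 20+25-6=39
Step 2: prey: 17+6-33=0; pred: 39+19-11=47
Step 3: prey: 0+0-0=0; pred: 47+0-14=33
Step 4: prey: 0+0-0=0; pred: 33+0-9=24
Step 5: prey: 0+0-0=0; pred: 24+0-7=17

Answer: 0 17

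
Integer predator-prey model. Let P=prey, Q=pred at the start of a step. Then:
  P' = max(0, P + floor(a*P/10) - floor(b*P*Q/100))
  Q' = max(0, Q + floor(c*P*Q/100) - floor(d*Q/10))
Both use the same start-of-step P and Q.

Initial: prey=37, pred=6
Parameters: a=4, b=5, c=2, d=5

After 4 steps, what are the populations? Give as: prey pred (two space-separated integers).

Answer: 32 15

Derivation:
Step 1: prey: 37+14-11=40; pred: 6+4-3=7
Step 2: prey: 40+16-14=42; pred: 7+5-3=9
Step 3: prey: 42+16-18=40; pred: 9+7-4=12
Step 4: prey: 40+16-24=32; pred: 12+9-6=15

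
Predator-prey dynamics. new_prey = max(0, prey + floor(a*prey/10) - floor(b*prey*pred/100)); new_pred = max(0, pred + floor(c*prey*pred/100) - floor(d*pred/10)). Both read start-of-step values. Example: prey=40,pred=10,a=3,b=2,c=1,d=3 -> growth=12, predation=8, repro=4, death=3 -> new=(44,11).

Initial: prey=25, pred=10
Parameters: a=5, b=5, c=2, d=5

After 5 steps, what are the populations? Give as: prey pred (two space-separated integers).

Step 1: prey: 25+12-12=25; pred: 10+5-5=10
Step 2: prey: 25+12-12=25; pred: 10+5-5=10
Step 3: prey: 25+12-12=25; pred: 10+5-5=10
Step 4: prey: 25+12-12=25; pred: 10+5-5=10
Step 5: prey: 25+12-12=25; pred: 10+5-5=10

Answer: 25 10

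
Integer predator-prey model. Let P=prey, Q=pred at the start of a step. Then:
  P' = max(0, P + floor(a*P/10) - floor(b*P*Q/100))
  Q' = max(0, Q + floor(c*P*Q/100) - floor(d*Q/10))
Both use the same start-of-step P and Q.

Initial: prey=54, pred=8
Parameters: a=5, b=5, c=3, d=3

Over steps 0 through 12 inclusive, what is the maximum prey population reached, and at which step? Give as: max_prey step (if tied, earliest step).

Answer: 60 1

Derivation:
Step 1: prey: 54+27-21=60; pred: 8+12-2=18
Step 2: prey: 60+30-54=36; pred: 18+32-5=45
Step 3: prey: 36+18-81=0; pred: 45+48-13=80
Step 4: prey: 0+0-0=0; pred: 80+0-24=56
Step 5: prey: 0+0-0=0; pred: 56+0-16=40
Step 6: prey: 0+0-0=0; pred: 40+0-12=28
Step 7: prey: 0+0-0=0; pred: 28+0-8=20
Step 8: prey: 0+0-0=0; pred: 20+0-6=14
Step 9: prey: 0+0-0=0; pred: 14+0-4=10
Step 10: prey: 0+0-0=0; pred: 10+0-3=7
Step 11: prey: 0+0-0=0; pred: 7+0-2=5
Step 12: prey: 0+0-0=0; pred: 5+0-1=4
Max prey = 60 at step 1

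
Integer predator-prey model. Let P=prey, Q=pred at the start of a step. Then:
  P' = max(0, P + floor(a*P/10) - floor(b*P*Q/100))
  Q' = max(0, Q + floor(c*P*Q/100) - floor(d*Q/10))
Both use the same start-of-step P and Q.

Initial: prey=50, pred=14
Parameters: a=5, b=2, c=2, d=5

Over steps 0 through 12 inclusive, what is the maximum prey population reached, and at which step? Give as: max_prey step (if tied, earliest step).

Answer: 66 2

Derivation:
Step 1: prey: 50+25-14=61; pred: 14+14-7=21
Step 2: prey: 61+30-25=66; pred: 21+25-10=36
Step 3: prey: 66+33-47=52; pred: 36+47-18=65
Step 4: prey: 52+26-67=11; pred: 65+67-32=100
Step 5: prey: 11+5-22=0; pred: 100+22-50=72
Step 6: prey: 0+0-0=0; pred: 72+0-36=36
Step 7: prey: 0+0-0=0; pred: 36+0-18=18
Step 8: prey: 0+0-0=0; pred: 18+0-9=9
Step 9: prey: 0+0-0=0; pred: 9+0-4=5
Step 10: prey: 0+0-0=0; pred: 5+0-2=3
Step 11: prey: 0+0-0=0; pred: 3+0-1=2
Step 12: prey: 0+0-0=0; pred: 2+0-1=1
Max prey = 66 at step 2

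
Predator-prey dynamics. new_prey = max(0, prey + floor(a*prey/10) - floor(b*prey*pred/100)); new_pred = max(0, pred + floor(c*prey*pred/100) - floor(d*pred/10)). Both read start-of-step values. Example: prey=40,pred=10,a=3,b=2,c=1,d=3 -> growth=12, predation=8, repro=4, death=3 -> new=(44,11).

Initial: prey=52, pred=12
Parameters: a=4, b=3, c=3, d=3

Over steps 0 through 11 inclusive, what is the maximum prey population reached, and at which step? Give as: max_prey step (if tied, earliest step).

Step 1: prey: 52+20-18=54; pred: 12+18-3=27
Step 2: prey: 54+21-43=32; pred: 27+43-8=62
Step 3: prey: 32+12-59=0; pred: 62+59-18=103
Step 4: prey: 0+0-0=0; pred: 103+0-30=73
Step 5: prey: 0+0-0=0; pred: 73+0-21=52
Step 6: prey: 0+0-0=0; pred: 52+0-15=37
Step 7: prey: 0+0-0=0; pred: 37+0-11=26
Step 8: prey: 0+0-0=0; pred: 26+0-7=19
Step 9: prey: 0+0-0=0; pred: 19+0-5=14
Step 10: prey: 0+0-0=0; pred: 14+0-4=10
Step 11: prey: 0+0-0=0; pred: 10+0-3=7
Max prey = 54 at step 1

Answer: 54 1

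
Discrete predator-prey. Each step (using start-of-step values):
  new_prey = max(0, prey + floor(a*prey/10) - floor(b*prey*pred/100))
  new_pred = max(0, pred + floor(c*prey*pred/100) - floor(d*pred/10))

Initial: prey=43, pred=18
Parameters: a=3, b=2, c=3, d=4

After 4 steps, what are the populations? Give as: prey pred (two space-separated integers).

Step 1: prey: 43+12-15=40; pred: 18+23-7=34
Step 2: prey: 40+12-27=25; pred: 34+40-13=61
Step 3: prey: 25+7-30=2; pred: 61+45-24=82
Step 4: prey: 2+0-3=0; pred: 82+4-32=54

Answer: 0 54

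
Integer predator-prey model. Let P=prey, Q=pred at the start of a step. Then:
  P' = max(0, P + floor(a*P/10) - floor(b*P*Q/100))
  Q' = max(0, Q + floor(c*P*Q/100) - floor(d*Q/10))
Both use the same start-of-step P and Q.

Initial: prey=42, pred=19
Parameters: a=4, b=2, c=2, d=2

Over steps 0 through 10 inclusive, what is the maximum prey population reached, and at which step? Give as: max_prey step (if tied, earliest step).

Step 1: prey: 42+16-15=43; pred: 19+15-3=31
Step 2: prey: 43+17-26=34; pred: 31+26-6=51
Step 3: prey: 34+13-34=13; pred: 51+34-10=75
Step 4: prey: 13+5-19=0; pred: 75+19-15=79
Step 5: prey: 0+0-0=0; pred: 79+0-15=64
Step 6: prey: 0+0-0=0; pred: 64+0-12=52
Step 7: prey: 0+0-0=0; pred: 52+0-10=42
Step 8: prey: 0+0-0=0; pred: 42+0-8=34
Step 9: prey: 0+0-0=0; pred: 34+0-6=28
Step 10: prey: 0+0-0=0; pred: 28+0-5=23
Max prey = 43 at step 1

Answer: 43 1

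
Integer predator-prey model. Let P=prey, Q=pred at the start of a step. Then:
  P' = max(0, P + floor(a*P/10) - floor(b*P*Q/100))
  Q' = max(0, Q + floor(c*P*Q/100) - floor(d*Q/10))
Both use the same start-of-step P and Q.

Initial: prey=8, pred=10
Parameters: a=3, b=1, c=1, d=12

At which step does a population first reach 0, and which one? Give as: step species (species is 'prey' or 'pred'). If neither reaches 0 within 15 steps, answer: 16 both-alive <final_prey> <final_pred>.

Step 1: prey: 8+2-0=10; pred: 10+0-12=0
First extinction: pred at step 1

Answer: 1 pred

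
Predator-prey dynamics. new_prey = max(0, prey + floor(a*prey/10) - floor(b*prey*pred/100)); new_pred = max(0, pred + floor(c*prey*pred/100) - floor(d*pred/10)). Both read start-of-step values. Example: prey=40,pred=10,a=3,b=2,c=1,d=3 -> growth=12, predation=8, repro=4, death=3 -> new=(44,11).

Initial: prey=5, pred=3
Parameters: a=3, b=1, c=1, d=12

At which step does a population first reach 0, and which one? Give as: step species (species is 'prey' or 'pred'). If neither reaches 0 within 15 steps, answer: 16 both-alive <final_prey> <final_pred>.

Answer: 1 pred

Derivation:
Step 1: prey: 5+1-0=6; pred: 3+0-3=0
First extinction: pred at step 1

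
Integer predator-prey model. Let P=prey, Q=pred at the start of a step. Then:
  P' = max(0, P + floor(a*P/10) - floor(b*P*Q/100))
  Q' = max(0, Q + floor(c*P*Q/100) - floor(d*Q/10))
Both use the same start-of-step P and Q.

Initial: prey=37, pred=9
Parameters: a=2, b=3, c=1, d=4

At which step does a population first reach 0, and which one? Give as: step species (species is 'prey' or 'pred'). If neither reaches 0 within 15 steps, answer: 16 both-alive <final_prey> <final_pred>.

Step 1: prey: 37+7-9=35; pred: 9+3-3=9
Step 2: prey: 35+7-9=33; pred: 9+3-3=9
Step 3: prey: 33+6-8=31; pred: 9+2-3=8
Step 4: prey: 31+6-7=30; pred: 8+2-3=7
Step 5: prey: 30+6-6=30; pred: 7+2-2=7
Steps 6-15: state stable at prey=30, pred=7 (no change)
No extinction within 15 steps

Answer: 16 both-alive 30 7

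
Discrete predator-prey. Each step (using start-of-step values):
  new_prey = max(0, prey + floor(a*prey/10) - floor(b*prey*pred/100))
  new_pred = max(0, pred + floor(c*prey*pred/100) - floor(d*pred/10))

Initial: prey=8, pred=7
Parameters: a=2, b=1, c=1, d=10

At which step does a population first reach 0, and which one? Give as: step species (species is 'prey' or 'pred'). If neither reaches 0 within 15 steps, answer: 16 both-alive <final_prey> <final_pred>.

Step 1: prey: 8+1-0=9; pred: 7+0-7=0
First extinction: pred at step 1

Answer: 1 pred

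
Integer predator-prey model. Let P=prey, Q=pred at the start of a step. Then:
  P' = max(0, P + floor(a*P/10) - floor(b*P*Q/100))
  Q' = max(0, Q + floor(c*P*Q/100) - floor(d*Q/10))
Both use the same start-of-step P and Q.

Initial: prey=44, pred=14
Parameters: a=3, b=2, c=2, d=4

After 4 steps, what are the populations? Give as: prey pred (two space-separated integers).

Step 1: prey: 44+13-12=45; pred: 14+12-5=21
Step 2: prey: 45+13-18=40; pred: 21+18-8=31
Step 3: prey: 40+12-24=28; pred: 31+24-12=43
Step 4: prey: 28+8-24=12; pred: 43+24-17=50

Answer: 12 50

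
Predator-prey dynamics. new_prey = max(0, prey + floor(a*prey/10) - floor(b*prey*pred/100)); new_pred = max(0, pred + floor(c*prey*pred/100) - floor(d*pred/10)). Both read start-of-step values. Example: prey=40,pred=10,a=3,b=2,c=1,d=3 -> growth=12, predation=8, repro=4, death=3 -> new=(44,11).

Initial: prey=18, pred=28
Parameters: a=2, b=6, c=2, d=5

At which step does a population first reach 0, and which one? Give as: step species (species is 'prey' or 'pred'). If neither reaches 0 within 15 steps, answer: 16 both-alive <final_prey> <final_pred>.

Step 1: prey: 18+3-30=0; pred: 28+10-14=24
First extinction: prey at step 1

Answer: 1 prey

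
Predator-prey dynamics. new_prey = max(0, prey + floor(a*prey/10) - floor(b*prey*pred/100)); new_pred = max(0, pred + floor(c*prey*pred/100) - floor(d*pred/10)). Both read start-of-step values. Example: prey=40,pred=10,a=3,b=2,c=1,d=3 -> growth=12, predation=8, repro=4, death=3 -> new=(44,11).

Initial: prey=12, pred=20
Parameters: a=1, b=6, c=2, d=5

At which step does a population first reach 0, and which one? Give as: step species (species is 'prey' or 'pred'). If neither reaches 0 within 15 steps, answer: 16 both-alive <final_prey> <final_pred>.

Step 1: prey: 12+1-14=0; pred: 20+4-10=14
First extinction: prey at step 1

Answer: 1 prey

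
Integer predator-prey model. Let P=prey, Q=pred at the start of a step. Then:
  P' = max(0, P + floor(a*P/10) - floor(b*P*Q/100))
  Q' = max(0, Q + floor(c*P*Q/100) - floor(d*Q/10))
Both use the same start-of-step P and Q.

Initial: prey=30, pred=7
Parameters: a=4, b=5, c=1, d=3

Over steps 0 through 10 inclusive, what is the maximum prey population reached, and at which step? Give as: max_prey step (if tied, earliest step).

Answer: 45 8

Derivation:
Step 1: prey: 30+12-10=32; pred: 7+2-2=7
Step 2: prey: 32+12-11=33; pred: 7+2-2=7
Step 3: prey: 33+13-11=35; pred: 7+2-2=7
Step 4: prey: 35+14-12=37; pred: 7+2-2=7
Step 5: prey: 37+14-12=39; pred: 7+2-2=7
Step 6: prey: 39+15-13=41; pred: 7+2-2=7
Step 7: prey: 41+16-14=43; pred: 7+2-2=7
Step 8: prey: 43+17-15=45; pred: 7+3-2=8
Step 9: prey: 45+18-18=45; pred: 8+3-2=9
Step 10: prey: 45+18-20=43; pred: 9+4-2=11
Max prey = 45 at step 8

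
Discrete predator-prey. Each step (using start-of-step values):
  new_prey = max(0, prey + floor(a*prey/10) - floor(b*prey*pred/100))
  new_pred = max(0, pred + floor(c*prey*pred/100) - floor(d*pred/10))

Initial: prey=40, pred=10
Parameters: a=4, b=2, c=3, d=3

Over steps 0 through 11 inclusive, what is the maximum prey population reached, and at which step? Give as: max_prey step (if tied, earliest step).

Step 1: prey: 40+16-8=48; pred: 10+12-3=19
Step 2: prey: 48+19-18=49; pred: 19+27-5=41
Step 3: prey: 49+19-40=28; pred: 41+60-12=89
Step 4: prey: 28+11-49=0; pred: 89+74-26=137
Step 5: prey: 0+0-0=0; pred: 137+0-41=96
Step 6: prey: 0+0-0=0; pred: 96+0-28=68
Step 7: prey: 0+0-0=0; pred: 68+0-20=48
Step 8: prey: 0+0-0=0; pred: 48+0-14=34
Step 9: prey: 0+0-0=0; pred: 34+0-10=24
Step 10: prey: 0+0-0=0; pred: 24+0-7=17
Step 11: prey: 0+0-0=0; pred: 17+0-5=12
Max prey = 49 at step 2

Answer: 49 2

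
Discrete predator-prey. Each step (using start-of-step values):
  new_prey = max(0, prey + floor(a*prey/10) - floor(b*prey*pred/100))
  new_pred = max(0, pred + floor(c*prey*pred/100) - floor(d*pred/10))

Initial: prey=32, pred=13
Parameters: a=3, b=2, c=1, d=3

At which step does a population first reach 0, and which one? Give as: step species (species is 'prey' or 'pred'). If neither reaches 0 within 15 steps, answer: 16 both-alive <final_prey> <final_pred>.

Step 1: prey: 32+9-8=33; pred: 13+4-3=14
Step 2: prey: 33+9-9=33; pred: 14+4-4=14
Steps 3-15: state stable at prey=33, pred=14 (no change)
No extinction within 15 steps

Answer: 16 both-alive 33 14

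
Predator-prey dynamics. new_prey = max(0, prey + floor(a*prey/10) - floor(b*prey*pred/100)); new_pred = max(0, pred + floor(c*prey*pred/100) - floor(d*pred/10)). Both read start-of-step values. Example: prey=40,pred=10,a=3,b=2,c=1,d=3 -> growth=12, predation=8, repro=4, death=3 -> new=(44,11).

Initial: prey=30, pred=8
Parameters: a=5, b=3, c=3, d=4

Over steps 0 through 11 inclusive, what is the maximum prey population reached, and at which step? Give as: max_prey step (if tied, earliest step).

Answer: 44 2

Derivation:
Step 1: prey: 30+15-7=38; pred: 8+7-3=12
Step 2: prey: 38+19-13=44; pred: 12+13-4=21
Step 3: prey: 44+22-27=39; pred: 21+27-8=40
Step 4: prey: 39+19-46=12; pred: 40+46-16=70
Step 5: prey: 12+6-25=0; pred: 70+25-28=67
Step 6: prey: 0+0-0=0; pred: 67+0-26=41
Step 7: prey: 0+0-0=0; pred: 41+0-16=25
Step 8: prey: 0+0-0=0; pred: 25+0-10=15
Step 9: prey: 0+0-0=0; pred: 15+0-6=9
Step 10: prey: 0+0-0=0; pred: 9+0-3=6
Step 11: prey: 0+0-0=0; pred: 6+0-2=4
Max prey = 44 at step 2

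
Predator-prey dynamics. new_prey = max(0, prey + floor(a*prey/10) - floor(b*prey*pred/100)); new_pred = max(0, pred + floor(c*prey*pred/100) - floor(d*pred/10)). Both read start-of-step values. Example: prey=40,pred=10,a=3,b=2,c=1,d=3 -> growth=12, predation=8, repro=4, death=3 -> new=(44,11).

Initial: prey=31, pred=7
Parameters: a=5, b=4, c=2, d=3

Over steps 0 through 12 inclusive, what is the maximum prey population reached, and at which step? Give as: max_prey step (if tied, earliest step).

Step 1: prey: 31+15-8=38; pred: 7+4-2=9
Step 2: prey: 38+19-13=44; pred: 9+6-2=13
Step 3: prey: 44+22-22=44; pred: 13+11-3=21
Step 4: prey: 44+22-36=30; pred: 21+18-6=33
Step 5: prey: 30+15-39=6; pred: 33+19-9=43
Step 6: prey: 6+3-10=0; pred: 43+5-12=36
Step 7: prey: 0+0-0=0; pred: 36+0-10=26
Step 8: prey: 0+0-0=0; pred: 26+0-7=19
Step 9: prey: 0+0-0=0; pred: 19+0-5=14
Step 10: prey: 0+0-0=0; pred: 14+0-4=10
Step 11: prey: 0+0-0=0; pred: 10+0-3=7
Step 12: prey: 0+0-0=0; pred: 7+0-2=5
Max prey = 44 at step 2

Answer: 44 2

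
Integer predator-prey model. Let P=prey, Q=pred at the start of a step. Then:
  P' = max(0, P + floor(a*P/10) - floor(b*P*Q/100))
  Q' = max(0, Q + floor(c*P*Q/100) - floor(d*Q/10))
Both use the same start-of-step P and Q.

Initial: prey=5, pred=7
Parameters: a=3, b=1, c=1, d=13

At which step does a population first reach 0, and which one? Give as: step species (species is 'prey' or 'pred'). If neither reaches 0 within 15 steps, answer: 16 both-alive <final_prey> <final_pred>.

Answer: 1 pred

Derivation:
Step 1: prey: 5+1-0=6; pred: 7+0-9=0
First extinction: pred at step 1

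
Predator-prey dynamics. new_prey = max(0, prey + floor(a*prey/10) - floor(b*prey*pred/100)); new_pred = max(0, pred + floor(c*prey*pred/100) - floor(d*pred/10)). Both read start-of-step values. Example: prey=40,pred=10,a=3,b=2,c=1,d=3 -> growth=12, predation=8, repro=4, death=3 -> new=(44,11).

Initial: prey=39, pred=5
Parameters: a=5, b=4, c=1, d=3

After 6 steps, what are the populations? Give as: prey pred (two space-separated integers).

Answer: 68 36

Derivation:
Step 1: prey: 39+19-7=51; pred: 5+1-1=5
Step 2: prey: 51+25-10=66; pred: 5+2-1=6
Step 3: prey: 66+33-15=84; pred: 6+3-1=8
Step 4: prey: 84+42-26=100; pred: 8+6-2=12
Step 5: prey: 100+50-48=102; pred: 12+12-3=21
Step 6: prey: 102+51-85=68; pred: 21+21-6=36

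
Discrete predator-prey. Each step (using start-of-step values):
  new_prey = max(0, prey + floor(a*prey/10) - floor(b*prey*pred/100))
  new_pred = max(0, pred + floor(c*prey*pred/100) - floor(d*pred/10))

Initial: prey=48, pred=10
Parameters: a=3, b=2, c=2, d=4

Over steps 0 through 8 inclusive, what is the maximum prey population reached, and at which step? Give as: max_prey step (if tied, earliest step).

Step 1: prey: 48+14-9=53; pred: 10+9-4=15
Step 2: prey: 53+15-15=53; pred: 15+15-6=24
Step 3: prey: 53+15-25=43; pred: 24+25-9=40
Step 4: prey: 43+12-34=21; pred: 40+34-16=58
Step 5: prey: 21+6-24=3; pred: 58+24-23=59
Step 6: prey: 3+0-3=0; pred: 59+3-23=39
Step 7: prey: 0+0-0=0; pred: 39+0-15=24
Step 8: prey: 0+0-0=0; pred: 24+0-9=15
Max prey = 53 at step 1

Answer: 53 1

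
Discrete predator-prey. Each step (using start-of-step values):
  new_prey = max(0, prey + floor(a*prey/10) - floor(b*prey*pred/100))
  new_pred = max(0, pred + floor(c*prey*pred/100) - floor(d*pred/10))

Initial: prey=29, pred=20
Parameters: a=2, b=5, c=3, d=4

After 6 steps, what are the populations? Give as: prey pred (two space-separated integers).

Step 1: prey: 29+5-29=5; pred: 20+17-8=29
Step 2: prey: 5+1-7=0; pred: 29+4-11=22
Step 3: prey: 0+0-0=0; pred: 22+0-8=14
Step 4: prey: 0+0-0=0; pred: 14+0-5=9
Step 5: prey: 0+0-0=0; pred: 9+0-3=6
Step 6: prey: 0+0-0=0; pred: 6+0-2=4

Answer: 0 4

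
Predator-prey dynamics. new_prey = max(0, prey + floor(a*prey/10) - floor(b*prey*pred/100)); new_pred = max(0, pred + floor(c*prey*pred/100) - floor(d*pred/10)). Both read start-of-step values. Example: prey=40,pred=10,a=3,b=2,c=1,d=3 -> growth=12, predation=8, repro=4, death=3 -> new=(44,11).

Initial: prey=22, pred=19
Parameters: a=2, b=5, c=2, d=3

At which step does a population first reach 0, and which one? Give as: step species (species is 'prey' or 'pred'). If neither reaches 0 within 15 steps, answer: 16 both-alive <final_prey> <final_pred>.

Step 1: prey: 22+4-20=6; pred: 19+8-5=22
Step 2: prey: 6+1-6=1; pred: 22+2-6=18
Step 3: prey: 1+0-0=1; pred: 18+0-5=13
Step 4: prey: 1+0-0=1; pred: 13+0-3=10
Step 5: prey: 1+0-0=1; pred: 10+0-3=7
Step 6: prey: 1+0-0=1; pred: 7+0-2=5
Step 7: prey: 1+0-0=1; pred: 5+0-1=4
Step 8: prey: 1+0-0=1; pred: 4+0-1=3
Step 9: prey: 1+0-0=1; pred: 3+0-0=3
Steps 10-15: state stable at prey=1, pred=3 (no change)
No extinction within 15 steps

Answer: 16 both-alive 1 3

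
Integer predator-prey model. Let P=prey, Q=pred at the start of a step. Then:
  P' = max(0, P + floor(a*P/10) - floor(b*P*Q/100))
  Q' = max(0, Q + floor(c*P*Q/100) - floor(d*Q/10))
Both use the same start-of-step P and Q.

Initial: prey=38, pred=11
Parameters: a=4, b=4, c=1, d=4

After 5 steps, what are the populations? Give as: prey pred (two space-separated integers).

Answer: 35 9

Derivation:
Step 1: prey: 38+15-16=37; pred: 11+4-4=11
Step 2: prey: 37+14-16=35; pred: 11+4-4=11
Step 3: prey: 35+14-15=34; pred: 11+3-4=10
Step 4: prey: 34+13-13=34; pred: 10+3-4=9
Step 5: prey: 34+13-12=35; pred: 9+3-3=9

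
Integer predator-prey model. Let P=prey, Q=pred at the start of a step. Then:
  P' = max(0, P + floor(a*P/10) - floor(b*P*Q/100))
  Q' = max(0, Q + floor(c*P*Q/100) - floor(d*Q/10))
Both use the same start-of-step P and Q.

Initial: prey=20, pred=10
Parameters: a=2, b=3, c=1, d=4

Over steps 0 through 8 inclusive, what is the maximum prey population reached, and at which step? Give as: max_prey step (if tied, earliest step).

Step 1: prey: 20+4-6=18; pred: 10+2-4=8
Step 2: prey: 18+3-4=17; pred: 8+1-3=6
Step 3: prey: 17+3-3=17; pred: 6+1-2=5
Step 4: prey: 17+3-2=18; pred: 5+0-2=3
Step 5: prey: 18+3-1=20; pred: 3+0-1=2
Step 6: prey: 20+4-1=23; pred: 2+0-0=2
Step 7: prey: 23+4-1=26; pred: 2+0-0=2
Step 8: prey: 26+5-1=30; pred: 2+0-0=2
Max prey = 30 at step 8

Answer: 30 8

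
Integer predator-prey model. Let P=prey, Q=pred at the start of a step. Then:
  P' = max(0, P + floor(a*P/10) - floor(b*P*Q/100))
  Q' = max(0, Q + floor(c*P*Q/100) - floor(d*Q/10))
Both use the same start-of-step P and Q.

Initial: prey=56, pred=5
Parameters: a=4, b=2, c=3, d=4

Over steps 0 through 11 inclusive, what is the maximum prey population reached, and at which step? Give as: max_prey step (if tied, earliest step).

Answer: 86 2

Derivation:
Step 1: prey: 56+22-5=73; pred: 5+8-2=11
Step 2: prey: 73+29-16=86; pred: 11+24-4=31
Step 3: prey: 86+34-53=67; pred: 31+79-12=98
Step 4: prey: 67+26-131=0; pred: 98+196-39=255
Step 5: prey: 0+0-0=0; pred: 255+0-102=153
Step 6: prey: 0+0-0=0; pred: 153+0-61=92
Step 7: prey: 0+0-0=0; pred: 92+0-36=56
Step 8: prey: 0+0-0=0; pred: 56+0-22=34
Step 9: prey: 0+0-0=0; pred: 34+0-13=21
Step 10: prey: 0+0-0=0; pred: 21+0-8=13
Step 11: prey: 0+0-0=0; pred: 13+0-5=8
Max prey = 86 at step 2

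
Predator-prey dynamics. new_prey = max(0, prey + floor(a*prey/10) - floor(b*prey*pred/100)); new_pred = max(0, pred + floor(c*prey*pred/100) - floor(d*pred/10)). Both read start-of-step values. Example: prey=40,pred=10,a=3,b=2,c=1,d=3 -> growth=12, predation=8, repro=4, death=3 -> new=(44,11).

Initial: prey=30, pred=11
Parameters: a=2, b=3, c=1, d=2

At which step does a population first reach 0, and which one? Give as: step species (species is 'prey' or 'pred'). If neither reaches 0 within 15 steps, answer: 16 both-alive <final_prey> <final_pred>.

Step 1: prey: 30+6-9=27; pred: 11+3-2=12
Step 2: prey: 27+5-9=23; pred: 12+3-2=13
Step 3: prey: 23+4-8=19; pred: 13+2-2=13
Step 4: prey: 19+3-7=15; pred: 13+2-2=13
Step 5: prey: 15+3-5=13; pred: 13+1-2=12
Step 6: prey: 13+2-4=11; pred: 12+1-2=11
Step 7: prey: 11+2-3=10; pred: 11+1-2=10
Step 8: prey: 10+2-3=9; pred: 10+1-2=9
Step 9: prey: 9+1-2=8; pred: 9+0-1=8
Step 10: prey: 8+1-1=8; pred: 8+0-1=7
Step 11: prey: 8+1-1=8; pred: 7+0-1=6
Step 12: prey: 8+1-1=8; pred: 6+0-1=5
Step 13: prey: 8+1-1=8; pred: 5+0-1=4
Step 14: prey: 8+1-0=9; pred: 4+0-0=4
Step 15: prey: 9+1-1=9; pred: 4+0-0=4
No extinction within 15 steps

Answer: 16 both-alive 9 4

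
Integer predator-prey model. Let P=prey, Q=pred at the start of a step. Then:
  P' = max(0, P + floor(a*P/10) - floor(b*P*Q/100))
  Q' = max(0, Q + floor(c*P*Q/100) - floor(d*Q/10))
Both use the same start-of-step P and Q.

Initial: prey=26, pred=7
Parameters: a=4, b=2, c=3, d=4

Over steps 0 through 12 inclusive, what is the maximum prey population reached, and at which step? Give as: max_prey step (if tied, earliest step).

Step 1: prey: 26+10-3=33; pred: 7+5-2=10
Step 2: prey: 33+13-6=40; pred: 10+9-4=15
Step 3: prey: 40+16-12=44; pred: 15+18-6=27
Step 4: prey: 44+17-23=38; pred: 27+35-10=52
Step 5: prey: 38+15-39=14; pred: 52+59-20=91
Step 6: prey: 14+5-25=0; pred: 91+38-36=93
Step 7: prey: 0+0-0=0; pred: 93+0-37=56
Step 8: prey: 0+0-0=0; pred: 56+0-22=34
Step 9: prey: 0+0-0=0; pred: 34+0-13=21
Step 10: prey: 0+0-0=0; pred: 21+0-8=13
Step 11: prey: 0+0-0=0; pred: 13+0-5=8
Step 12: prey: 0+0-0=0; pred: 8+0-3=5
Max prey = 44 at step 3

Answer: 44 3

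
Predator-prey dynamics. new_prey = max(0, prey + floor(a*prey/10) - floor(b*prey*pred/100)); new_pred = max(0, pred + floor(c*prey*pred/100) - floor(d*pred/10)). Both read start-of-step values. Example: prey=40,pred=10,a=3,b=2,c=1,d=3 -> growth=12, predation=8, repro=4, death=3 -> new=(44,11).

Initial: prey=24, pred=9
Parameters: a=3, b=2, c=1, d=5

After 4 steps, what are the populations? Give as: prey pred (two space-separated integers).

Step 1: prey: 24+7-4=27; pred: 9+2-4=7
Step 2: prey: 27+8-3=32; pred: 7+1-3=5
Step 3: prey: 32+9-3=38; pred: 5+1-2=4
Step 4: prey: 38+11-3=46; pred: 4+1-2=3

Answer: 46 3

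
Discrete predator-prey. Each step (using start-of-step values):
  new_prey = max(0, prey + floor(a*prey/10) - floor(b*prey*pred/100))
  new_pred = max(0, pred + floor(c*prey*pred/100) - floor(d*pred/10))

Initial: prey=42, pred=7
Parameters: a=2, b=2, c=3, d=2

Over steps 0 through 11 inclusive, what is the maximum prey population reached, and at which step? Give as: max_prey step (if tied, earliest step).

Step 1: prey: 42+8-5=45; pred: 7+8-1=14
Step 2: prey: 45+9-12=42; pred: 14+18-2=30
Step 3: prey: 42+8-25=25; pred: 30+37-6=61
Step 4: prey: 25+5-30=0; pred: 61+45-12=94
Step 5: prey: 0+0-0=0; pred: 94+0-18=76
Step 6: prey: 0+0-0=0; pred: 76+0-15=61
Step 7: prey: 0+0-0=0; pred: 61+0-12=49
Step 8: prey: 0+0-0=0; pred: 49+0-9=40
Step 9: prey: 0+0-0=0; pred: 40+0-8=32
Step 10: prey: 0+0-0=0; pred: 32+0-6=26
Step 11: prey: 0+0-0=0; pred: 26+0-5=21
Max prey = 45 at step 1

Answer: 45 1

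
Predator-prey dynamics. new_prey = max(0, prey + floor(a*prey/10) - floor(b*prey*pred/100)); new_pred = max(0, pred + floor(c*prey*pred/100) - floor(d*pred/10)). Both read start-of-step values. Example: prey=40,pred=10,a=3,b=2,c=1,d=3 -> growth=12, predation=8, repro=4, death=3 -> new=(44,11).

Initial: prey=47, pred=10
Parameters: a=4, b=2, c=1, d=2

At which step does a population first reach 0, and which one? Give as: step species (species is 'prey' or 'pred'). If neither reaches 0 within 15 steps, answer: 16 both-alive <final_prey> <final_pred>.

Step 1: prey: 47+18-9=56; pred: 10+4-2=12
Step 2: prey: 56+22-13=65; pred: 12+6-2=16
Step 3: prey: 65+26-20=71; pred: 16+10-3=23
Step 4: prey: 71+28-32=67; pred: 23+16-4=35
Step 5: prey: 67+26-46=47; pred: 35+23-7=51
Step 6: prey: 47+18-47=18; pred: 51+23-10=64
Step 7: prey: 18+7-23=2; pred: 64+11-12=63
Step 8: prey: 2+0-2=0; pred: 63+1-12=52
First extinction: prey at step 8

Answer: 8 prey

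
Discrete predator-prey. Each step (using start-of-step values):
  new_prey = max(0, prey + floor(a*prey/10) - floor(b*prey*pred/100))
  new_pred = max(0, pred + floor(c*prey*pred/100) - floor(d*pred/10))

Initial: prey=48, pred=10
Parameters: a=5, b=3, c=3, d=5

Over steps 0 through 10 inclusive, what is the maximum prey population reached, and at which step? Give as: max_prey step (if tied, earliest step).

Answer: 58 1

Derivation:
Step 1: prey: 48+24-14=58; pred: 10+14-5=19
Step 2: prey: 58+29-33=54; pred: 19+33-9=43
Step 3: prey: 54+27-69=12; pred: 43+69-21=91
Step 4: prey: 12+6-32=0; pred: 91+32-45=78
Step 5: prey: 0+0-0=0; pred: 78+0-39=39
Step 6: prey: 0+0-0=0; pred: 39+0-19=20
Step 7: prey: 0+0-0=0; pred: 20+0-10=10
Step 8: prey: 0+0-0=0; pred: 10+0-5=5
Step 9: prey: 0+0-0=0; pred: 5+0-2=3
Step 10: prey: 0+0-0=0; pred: 3+0-1=2
Max prey = 58 at step 1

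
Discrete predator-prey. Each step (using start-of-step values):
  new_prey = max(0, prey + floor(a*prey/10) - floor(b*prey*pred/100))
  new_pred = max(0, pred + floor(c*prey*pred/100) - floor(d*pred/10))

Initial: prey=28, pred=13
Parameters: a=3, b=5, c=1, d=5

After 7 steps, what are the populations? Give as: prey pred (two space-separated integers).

Step 1: prey: 28+8-18=18; pred: 13+3-6=10
Step 2: prey: 18+5-9=14; pred: 10+1-5=6
Step 3: prey: 14+4-4=14; pred: 6+0-3=3
Step 4: prey: 14+4-2=16; pred: 3+0-1=2
Step 5: prey: 16+4-1=19; pred: 2+0-1=1
Step 6: prey: 19+5-0=24; pred: 1+0-0=1
Step 7: prey: 24+7-1=30; pred: 1+0-0=1

Answer: 30 1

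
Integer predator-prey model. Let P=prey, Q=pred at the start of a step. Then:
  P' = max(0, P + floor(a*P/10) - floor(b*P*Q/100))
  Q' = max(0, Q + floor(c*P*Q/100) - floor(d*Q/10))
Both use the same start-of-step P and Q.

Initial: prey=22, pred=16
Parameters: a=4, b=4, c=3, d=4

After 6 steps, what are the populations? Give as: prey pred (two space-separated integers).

Answer: 3 6

Derivation:
Step 1: prey: 22+8-14=16; pred: 16+10-6=20
Step 2: prey: 16+6-12=10; pred: 20+9-8=21
Step 3: prey: 10+4-8=6; pred: 21+6-8=19
Step 4: prey: 6+2-4=4; pred: 19+3-7=15
Step 5: prey: 4+1-2=3; pred: 15+1-6=10
Step 6: prey: 3+1-1=3; pred: 10+0-4=6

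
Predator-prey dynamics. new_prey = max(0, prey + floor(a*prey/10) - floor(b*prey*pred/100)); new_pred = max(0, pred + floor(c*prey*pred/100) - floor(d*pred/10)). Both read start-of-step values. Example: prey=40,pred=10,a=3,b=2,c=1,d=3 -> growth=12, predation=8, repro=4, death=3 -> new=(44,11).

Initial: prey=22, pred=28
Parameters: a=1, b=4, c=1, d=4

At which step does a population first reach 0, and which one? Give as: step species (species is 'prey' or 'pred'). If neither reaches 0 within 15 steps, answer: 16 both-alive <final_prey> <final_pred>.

Answer: 1 prey

Derivation:
Step 1: prey: 22+2-24=0; pred: 28+6-11=23
First extinction: prey at step 1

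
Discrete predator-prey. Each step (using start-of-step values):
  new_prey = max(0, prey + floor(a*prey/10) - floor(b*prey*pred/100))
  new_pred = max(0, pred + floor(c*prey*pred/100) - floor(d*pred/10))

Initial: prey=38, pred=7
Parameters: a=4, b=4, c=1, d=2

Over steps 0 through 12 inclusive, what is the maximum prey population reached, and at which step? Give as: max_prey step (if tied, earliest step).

Step 1: prey: 38+15-10=43; pred: 7+2-1=8
Step 2: prey: 43+17-13=47; pred: 8+3-1=10
Step 3: prey: 47+18-18=47; pred: 10+4-2=12
Step 4: prey: 47+18-22=43; pred: 12+5-2=15
Step 5: prey: 43+17-25=35; pred: 15+6-3=18
Step 6: prey: 35+14-25=24; pred: 18+6-3=21
Step 7: prey: 24+9-20=13; pred: 21+5-4=22
Step 8: prey: 13+5-11=7; pred: 22+2-4=20
Step 9: prey: 7+2-5=4; pred: 20+1-4=17
Step 10: prey: 4+1-2=3; pred: 17+0-3=14
Step 11: prey: 3+1-1=3; pred: 14+0-2=12
Step 12: prey: 3+1-1=3; pred: 12+0-2=10
Max prey = 47 at step 2

Answer: 47 2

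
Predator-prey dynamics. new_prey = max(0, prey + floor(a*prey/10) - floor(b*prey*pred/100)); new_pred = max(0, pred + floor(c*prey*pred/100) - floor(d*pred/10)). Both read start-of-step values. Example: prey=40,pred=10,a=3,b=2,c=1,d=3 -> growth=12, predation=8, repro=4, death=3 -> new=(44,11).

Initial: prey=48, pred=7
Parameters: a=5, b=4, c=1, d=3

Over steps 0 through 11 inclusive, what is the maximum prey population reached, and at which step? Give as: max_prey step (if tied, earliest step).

Step 1: prey: 48+24-13=59; pred: 7+3-2=8
Step 2: prey: 59+29-18=70; pred: 8+4-2=10
Step 3: prey: 70+35-28=77; pred: 10+7-3=14
Step 4: prey: 77+38-43=72; pred: 14+10-4=20
Step 5: prey: 72+36-57=51; pred: 20+14-6=28
Step 6: prey: 51+25-57=19; pred: 28+14-8=34
Step 7: prey: 19+9-25=3; pred: 34+6-10=30
Step 8: prey: 3+1-3=1; pred: 30+0-9=21
Step 9: prey: 1+0-0=1; pred: 21+0-6=15
Step 10: prey: 1+0-0=1; pred: 15+0-4=11
Step 11: prey: 1+0-0=1; pred: 11+0-3=8
Max prey = 77 at step 3

Answer: 77 3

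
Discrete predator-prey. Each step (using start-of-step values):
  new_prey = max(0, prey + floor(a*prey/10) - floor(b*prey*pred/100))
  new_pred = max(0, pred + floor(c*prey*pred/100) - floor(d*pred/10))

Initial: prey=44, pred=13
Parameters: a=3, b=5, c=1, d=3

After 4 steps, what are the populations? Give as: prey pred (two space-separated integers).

Step 1: prey: 44+13-28=29; pred: 13+5-3=15
Step 2: prey: 29+8-21=16; pred: 15+4-4=15
Step 3: prey: 16+4-12=8; pred: 15+2-4=13
Step 4: prey: 8+2-5=5; pred: 13+1-3=11

Answer: 5 11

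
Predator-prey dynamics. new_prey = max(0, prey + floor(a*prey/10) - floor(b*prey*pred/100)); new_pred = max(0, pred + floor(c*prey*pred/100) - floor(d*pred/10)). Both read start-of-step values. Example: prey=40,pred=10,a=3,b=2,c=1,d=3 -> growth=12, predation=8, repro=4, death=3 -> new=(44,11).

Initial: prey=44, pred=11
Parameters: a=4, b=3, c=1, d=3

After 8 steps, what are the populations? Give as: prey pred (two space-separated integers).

Answer: 13 21

Derivation:
Step 1: prey: 44+17-14=47; pred: 11+4-3=12
Step 2: prey: 47+18-16=49; pred: 12+5-3=14
Step 3: prey: 49+19-20=48; pred: 14+6-4=16
Step 4: prey: 48+19-23=44; pred: 16+7-4=19
Step 5: prey: 44+17-25=36; pred: 19+8-5=22
Step 6: prey: 36+14-23=27; pred: 22+7-6=23
Step 7: prey: 27+10-18=19; pred: 23+6-6=23
Step 8: prey: 19+7-13=13; pred: 23+4-6=21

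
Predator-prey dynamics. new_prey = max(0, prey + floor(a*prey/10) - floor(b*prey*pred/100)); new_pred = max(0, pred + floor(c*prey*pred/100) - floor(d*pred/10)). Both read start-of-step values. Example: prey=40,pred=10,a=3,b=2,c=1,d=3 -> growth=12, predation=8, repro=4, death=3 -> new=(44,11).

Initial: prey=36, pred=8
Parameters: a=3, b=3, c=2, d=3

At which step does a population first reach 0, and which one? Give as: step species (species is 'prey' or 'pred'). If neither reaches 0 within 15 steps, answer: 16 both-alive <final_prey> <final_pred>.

Answer: 16 both-alive 1 3

Derivation:
Step 1: prey: 36+10-8=38; pred: 8+5-2=11
Step 2: prey: 38+11-12=37; pred: 11+8-3=16
Step 3: prey: 37+11-17=31; pred: 16+11-4=23
Step 4: prey: 31+9-21=19; pred: 23+14-6=31
Step 5: prey: 19+5-17=7; pred: 31+11-9=33
Step 6: prey: 7+2-6=3; pred: 33+4-9=28
Step 7: prey: 3+0-2=1; pred: 28+1-8=21
Step 8: prey: 1+0-0=1; pred: 21+0-6=15
Step 9: prey: 1+0-0=1; pred: 15+0-4=11
Step 10: prey: 1+0-0=1; pred: 11+0-3=8
Step 11: prey: 1+0-0=1; pred: 8+0-2=6
Step 12: prey: 1+0-0=1; pred: 6+0-1=5
Step 13: prey: 1+0-0=1; pred: 5+0-1=4
Step 14: prey: 1+0-0=1; pred: 4+0-1=3
Step 15: prey: 1+0-0=1; pred: 3+0-0=3
No extinction within 15 steps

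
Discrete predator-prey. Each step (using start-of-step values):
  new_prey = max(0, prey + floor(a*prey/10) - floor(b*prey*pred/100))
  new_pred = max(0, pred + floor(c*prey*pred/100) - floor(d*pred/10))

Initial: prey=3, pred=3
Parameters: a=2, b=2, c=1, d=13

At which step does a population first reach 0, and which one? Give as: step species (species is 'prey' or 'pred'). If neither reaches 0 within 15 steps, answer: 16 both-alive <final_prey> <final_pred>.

Answer: 1 pred

Derivation:
Step 1: prey: 3+0-0=3; pred: 3+0-3=0
First extinction: pred at step 1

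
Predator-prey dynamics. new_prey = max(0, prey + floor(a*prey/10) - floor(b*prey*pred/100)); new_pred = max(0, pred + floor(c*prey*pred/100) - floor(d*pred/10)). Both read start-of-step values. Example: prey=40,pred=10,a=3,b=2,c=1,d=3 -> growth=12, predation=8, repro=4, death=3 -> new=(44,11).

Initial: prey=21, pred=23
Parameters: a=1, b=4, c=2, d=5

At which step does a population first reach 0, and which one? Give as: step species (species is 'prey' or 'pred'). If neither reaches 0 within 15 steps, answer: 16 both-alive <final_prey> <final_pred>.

Answer: 16 both-alive 1 1

Derivation:
Step 1: prey: 21+2-19=4; pred: 23+9-11=21
Step 2: prey: 4+0-3=1; pred: 21+1-10=12
Step 3: prey: 1+0-0=1; pred: 12+0-6=6
Step 4: prey: 1+0-0=1; pred: 6+0-3=3
Step 5: prey: 1+0-0=1; pred: 3+0-1=2
Step 6: prey: 1+0-0=1; pred: 2+0-1=1
Step 7: prey: 1+0-0=1; pred: 1+0-0=1
Steps 8-15: state stable at prey=1, pred=1 (no change)
No extinction within 15 steps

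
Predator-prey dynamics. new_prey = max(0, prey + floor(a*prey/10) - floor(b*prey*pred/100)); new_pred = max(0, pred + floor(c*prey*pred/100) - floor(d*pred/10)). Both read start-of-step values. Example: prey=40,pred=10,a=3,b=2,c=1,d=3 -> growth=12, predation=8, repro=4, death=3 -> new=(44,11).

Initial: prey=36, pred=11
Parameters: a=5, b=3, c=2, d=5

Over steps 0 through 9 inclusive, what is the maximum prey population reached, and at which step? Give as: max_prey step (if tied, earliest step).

Step 1: prey: 36+18-11=43; pred: 11+7-5=13
Step 2: prey: 43+21-16=48; pred: 13+11-6=18
Step 3: prey: 48+24-25=47; pred: 18+17-9=26
Step 4: prey: 47+23-36=34; pred: 26+24-13=37
Step 5: prey: 34+17-37=14; pred: 37+25-18=44
Step 6: prey: 14+7-18=3; pred: 44+12-22=34
Step 7: prey: 3+1-3=1; pred: 34+2-17=19
Step 8: prey: 1+0-0=1; pred: 19+0-9=10
Step 9: prey: 1+0-0=1; pred: 10+0-5=5
Max prey = 48 at step 2

Answer: 48 2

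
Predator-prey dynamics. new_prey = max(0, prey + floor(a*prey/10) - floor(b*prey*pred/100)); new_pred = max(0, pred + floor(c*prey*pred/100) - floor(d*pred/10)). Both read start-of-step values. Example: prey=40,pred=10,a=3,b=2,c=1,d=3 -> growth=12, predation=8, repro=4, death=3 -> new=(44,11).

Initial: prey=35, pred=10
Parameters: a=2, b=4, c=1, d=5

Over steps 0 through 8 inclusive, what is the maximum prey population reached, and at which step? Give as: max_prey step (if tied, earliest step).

Answer: 43 8

Derivation:
Step 1: prey: 35+7-14=28; pred: 10+3-5=8
Step 2: prey: 28+5-8=25; pred: 8+2-4=6
Step 3: prey: 25+5-6=24; pred: 6+1-3=4
Step 4: prey: 24+4-3=25; pred: 4+0-2=2
Step 5: prey: 25+5-2=28; pred: 2+0-1=1
Step 6: prey: 28+5-1=32; pred: 1+0-0=1
Step 7: prey: 32+6-1=37; pred: 1+0-0=1
Step 8: prey: 37+7-1=43; pred: 1+0-0=1
Max prey = 43 at step 8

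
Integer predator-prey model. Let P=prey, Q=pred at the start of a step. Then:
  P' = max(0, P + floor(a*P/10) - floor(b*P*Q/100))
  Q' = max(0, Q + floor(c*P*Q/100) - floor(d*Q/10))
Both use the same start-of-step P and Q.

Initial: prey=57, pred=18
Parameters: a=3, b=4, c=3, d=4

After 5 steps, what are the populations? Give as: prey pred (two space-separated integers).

Answer: 0 15

Derivation:
Step 1: prey: 57+17-41=33; pred: 18+30-7=41
Step 2: prey: 33+9-54=0; pred: 41+40-16=65
Step 3: prey: 0+0-0=0; pred: 65+0-26=39
Step 4: prey: 0+0-0=0; pred: 39+0-15=24
Step 5: prey: 0+0-0=0; pred: 24+0-9=15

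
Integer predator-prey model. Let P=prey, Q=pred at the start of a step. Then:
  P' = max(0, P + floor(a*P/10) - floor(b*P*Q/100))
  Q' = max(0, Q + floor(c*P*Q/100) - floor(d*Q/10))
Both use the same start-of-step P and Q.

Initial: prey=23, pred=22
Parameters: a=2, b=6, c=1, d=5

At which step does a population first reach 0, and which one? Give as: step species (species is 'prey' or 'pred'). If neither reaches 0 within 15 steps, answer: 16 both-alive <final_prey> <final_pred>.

Step 1: prey: 23+4-30=0; pred: 22+5-11=16
First extinction: prey at step 1

Answer: 1 prey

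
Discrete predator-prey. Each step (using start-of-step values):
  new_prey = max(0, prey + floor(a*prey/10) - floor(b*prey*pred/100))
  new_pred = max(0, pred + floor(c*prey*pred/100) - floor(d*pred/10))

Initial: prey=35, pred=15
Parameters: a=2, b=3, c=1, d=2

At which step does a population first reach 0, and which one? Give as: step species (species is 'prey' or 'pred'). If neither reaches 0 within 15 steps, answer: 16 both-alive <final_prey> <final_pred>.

Step 1: prey: 35+7-15=27; pred: 15+5-3=17
Step 2: prey: 27+5-13=19; pred: 17+4-3=18
Step 3: prey: 19+3-10=12; pred: 18+3-3=18
Step 4: prey: 12+2-6=8; pred: 18+2-3=17
Step 5: prey: 8+1-4=5; pred: 17+1-3=15
Step 6: prey: 5+1-2=4; pred: 15+0-3=12
Step 7: prey: 4+0-1=3; pred: 12+0-2=10
Step 8: prey: 3+0-0=3; pred: 10+0-2=8
Step 9: prey: 3+0-0=3; pred: 8+0-1=7
Step 10: prey: 3+0-0=3; pred: 7+0-1=6
Step 11: prey: 3+0-0=3; pred: 6+0-1=5
Step 12: prey: 3+0-0=3; pred: 5+0-1=4
Step 13: prey: 3+0-0=3; pred: 4+0-0=4
Steps 14-15: state stable at prey=3, pred=4 (no change)
No extinction within 15 steps

Answer: 16 both-alive 3 4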